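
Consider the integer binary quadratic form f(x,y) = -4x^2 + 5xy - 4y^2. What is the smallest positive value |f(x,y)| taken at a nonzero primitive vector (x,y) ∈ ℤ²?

translate: b→3 (≡-5 mod 8), so (4,-5,4)→(4,3,3)
flip: (4,3,3)→(3,-3,4)
translate: b→3 (≡-3 mod 6), so (3,-3,4)→(3,3,4)
reduced (well bottom): (3,3,4) with a≤c, −a<b≤a
well minimum |f| = |-3| = 3 (negative-definite)

3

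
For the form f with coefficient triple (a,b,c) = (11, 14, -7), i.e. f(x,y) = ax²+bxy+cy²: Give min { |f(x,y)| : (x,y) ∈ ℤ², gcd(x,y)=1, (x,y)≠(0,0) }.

river: ρ → (-7,14,11)
river: ρ → (11,8,-10)
river: ρ → (-10,12,9)
river: ρ → (9,6,-13)
river: ρ → (-13,20,2)
river: ρ → (2,20,-13)
river: ρ → (-13,6,9)
river: ρ → (9,12,-10)
river: ρ → (-10,8,11)
river: ρ → (11,14,-7)
closes: descent 0, river 10
min |a| on river = 2

2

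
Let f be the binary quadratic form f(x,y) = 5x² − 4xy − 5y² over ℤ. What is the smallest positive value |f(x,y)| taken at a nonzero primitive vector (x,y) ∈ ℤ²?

descent: ρ → (-5,4,5)  [lands on river]
river: ρ → (5,6,-4)
river: ρ → (-4,10,1)
river: ρ → (1,10,-4)
river: ρ → (-4,6,5)
river: ρ → (5,4,-5)
river: ρ → (-5,6,4)
river: ρ → (4,10,-1)
river: ρ → (-1,10,4)
river: ρ → (4,6,-5)
closes: descent 1, river 10
min |a| on river = 1

1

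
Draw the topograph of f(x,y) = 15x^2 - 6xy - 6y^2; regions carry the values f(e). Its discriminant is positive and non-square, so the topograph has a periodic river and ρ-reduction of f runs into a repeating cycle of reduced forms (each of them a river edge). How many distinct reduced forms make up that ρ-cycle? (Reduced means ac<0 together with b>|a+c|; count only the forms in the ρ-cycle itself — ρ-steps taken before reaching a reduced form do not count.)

D = 396, ⌊√D⌋ = 19
descent: ρ → (-6,18,3)  [lands on river]
river: ρ → (3,18,-6)
ρ-cycle length = 2 (tail of 1 descent step not counted)

2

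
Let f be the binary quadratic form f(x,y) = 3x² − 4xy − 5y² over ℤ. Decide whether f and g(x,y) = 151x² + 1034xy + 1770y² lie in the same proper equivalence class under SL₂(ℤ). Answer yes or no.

D₁ = 76, D₂ = 76
river cycle of f (length 6): (-5, 4, 3), (3, 8, -1), (-1, 8, 3), (3, 4, -5), (-5, 6, 2), (2, 6, -5)
river cycle of g (length 6): (3, 8, -1), (-1, 8, 3), (3, 4, -5), (-5, 6, 2), (2, 6, -5), (-5, 4, 3)
cycles coincide ⇒ equivalent

yes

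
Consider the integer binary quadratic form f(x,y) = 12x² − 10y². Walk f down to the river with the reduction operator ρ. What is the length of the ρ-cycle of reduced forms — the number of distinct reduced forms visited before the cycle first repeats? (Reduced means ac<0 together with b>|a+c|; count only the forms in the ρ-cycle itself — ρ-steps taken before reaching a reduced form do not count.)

D = 480, ⌊√D⌋ = 21
descent: ρ → (-10,20,2)  [lands on river]
river: ρ → (2,20,-10)
ρ-cycle length = 2 (tail of 1 descent step not counted)

2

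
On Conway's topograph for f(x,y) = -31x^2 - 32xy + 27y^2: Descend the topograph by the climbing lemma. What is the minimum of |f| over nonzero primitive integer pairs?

descent: ρ → (27,32,-31)  [lands on river]
river: ρ → (-31,30,28)
river: ρ → (28,26,-33)
river: ρ → (-33,40,21)
river: ρ → (21,44,-29)
river: ρ → (-29,14,36)
river: ρ → (36,58,-7)
river: ρ → (-7,54,52)
river: ρ → (52,50,-9)
river: ρ → (-9,58,28)
river: ρ → (28,54,-13)
river: ρ → (-13,50,36)
river: ρ → (36,22,-27)
river: ρ → (-27,32,31)
river: ρ → (31,30,-28)
river: ρ → (-28,26,33)
river: ρ → (33,40,-21)
river: ρ → (-21,44,29)
river: ρ → (29,14,-36)
river: ρ → (-36,58,7)
river: ρ → (7,54,-52)
river: ρ → (-52,50,9)
river: ρ → (9,58,-28)
river: ρ → (-28,54,13)
river: ρ → (13,50,-36)
river: ρ → (-36,22,27)
closes: descent 1, river 26
min |a| on river = 7

7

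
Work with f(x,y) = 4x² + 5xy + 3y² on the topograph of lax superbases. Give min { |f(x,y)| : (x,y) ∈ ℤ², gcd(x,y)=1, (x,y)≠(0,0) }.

translate: b→-3 (≡5 mod 8), so (4,5,3)→(4,-3,2)
flip: (4,-3,2)→(2,3,4)
translate: b→-1 (≡3 mod 4), so (2,3,4)→(2,-1,3)
reduced (well bottom): (2,-1,3) with a≤c, −a<b≤a
well minimum = a = 2

2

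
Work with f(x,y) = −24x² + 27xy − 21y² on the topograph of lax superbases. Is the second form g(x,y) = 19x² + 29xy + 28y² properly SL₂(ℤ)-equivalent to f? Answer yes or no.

D₁ = -1287, D₂ = -1287
f is negative-definite; reduce −f:
−f: translate: b→21 (≡-27 mod 48), so (24,-27,21)→(24,21,18)
−f: flip: (24,21,18)→(18,-21,24)
−f: translate: b→15 (≡-21 mod 36), so (18,-21,24)→(18,15,21)
−f: reduced (well bottom): (18,15,21) with a≤c, −a<b≤a
flip sign back: reduced form of f is (-18,-15,-21)
g: translate: b→-9 (≡29 mod 38), so (19,29,28)→(19,-9,18)
g: flip: (19,-9,18)→(18,9,19)
g: reduced (well bottom): (18,9,19) with a≤c, −a<b≤a
reduced forms (-18, -15, -21) vs (18, 9, 19) ⇒ inequivalent

no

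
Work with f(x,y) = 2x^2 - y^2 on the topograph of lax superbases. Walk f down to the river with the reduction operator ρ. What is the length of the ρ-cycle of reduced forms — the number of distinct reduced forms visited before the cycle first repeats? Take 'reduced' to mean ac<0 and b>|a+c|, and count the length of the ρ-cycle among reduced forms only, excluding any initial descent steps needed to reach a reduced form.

D = 8, ⌊√D⌋ = 2
descent: ρ → (-1,2,1)  [lands on river]
river: ρ → (1,2,-1)
ρ-cycle length = 2 (tail of 1 descent step not counted)

2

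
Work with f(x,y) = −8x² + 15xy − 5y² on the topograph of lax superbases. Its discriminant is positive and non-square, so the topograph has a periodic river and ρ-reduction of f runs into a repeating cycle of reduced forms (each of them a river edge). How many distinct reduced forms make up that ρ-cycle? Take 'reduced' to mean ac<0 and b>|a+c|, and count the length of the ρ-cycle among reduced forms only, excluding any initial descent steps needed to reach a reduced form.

D = 65, ⌊√D⌋ = 8
descent: ρ → (-5,5,2)  [lands on river]
river: ρ → (2,7,-2)
river: ρ → (-2,5,5)
river: ρ → (5,5,-2)
river: ρ → (-2,7,2)
river: ρ → (2,5,-5)
ρ-cycle length = 6 (tail of 1 descent step not counted)

6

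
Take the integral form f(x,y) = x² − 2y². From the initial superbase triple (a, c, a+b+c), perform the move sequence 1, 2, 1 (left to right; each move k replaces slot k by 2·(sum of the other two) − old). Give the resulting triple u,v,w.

start (1,-2,-1) = (f(1,0),f(0,1),f(1,1))
replace slot 1: 2·((-2)+(-1)) − 1 = -7 → (-7,-2,-1)
replace slot 2: 2·((-7)+(-1)) − (-2) = -14 → (-7,-14,-1)
replace slot 1: 2·((-14)+(-1)) − (-7) = -23 → (-23,-14,-1)

-23,-14,-1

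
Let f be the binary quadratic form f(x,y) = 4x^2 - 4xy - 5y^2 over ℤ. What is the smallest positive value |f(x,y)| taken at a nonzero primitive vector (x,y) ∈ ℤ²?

descent: ρ → (-5,4,4)  [lands on river]
river: ρ → (4,4,-5)
river: ρ → (-5,6,3)
river: ρ → (3,6,-5)
closes: descent 1, river 4
min |a| on river = 3

3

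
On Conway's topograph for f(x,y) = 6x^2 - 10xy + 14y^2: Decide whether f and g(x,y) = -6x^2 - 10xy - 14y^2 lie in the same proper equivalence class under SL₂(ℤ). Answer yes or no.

D₁ = -236, D₂ = -236
f: translate: b→2 (≡-10 mod 12), so (6,-10,14)→(6,2,10)
f: reduced (well bottom): (6,2,10) with a≤c, −a<b≤a
g is negative-definite; reduce −g:
−g: translate: b→-2 (≡10 mod 12), so (6,10,14)→(6,-2,10)
−g: reduced (well bottom): (6,-2,10) with a≤c, −a<b≤a
flip sign back: reduced form of g is (-6,2,-10)
reduced forms (6, 2, 10) vs (-6, 2, -10) ⇒ inequivalent

no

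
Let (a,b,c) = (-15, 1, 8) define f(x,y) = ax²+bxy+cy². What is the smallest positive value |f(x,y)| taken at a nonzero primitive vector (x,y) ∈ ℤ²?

descent: ρ → (8,15,-8)  [lands on river]
river: ρ → (-8,17,6)
river: ρ → (6,19,-5)
river: ρ → (-5,21,2)
river: ρ → (2,19,-15)
river: ρ → (-15,11,6)
river: ρ → (6,13,-13)
river: ρ → (-13,13,6)
river: ρ → (6,11,-15)
river: ρ → (-15,19,2)
river: ρ → (2,21,-5)
river: ρ → (-5,19,6)
river: ρ → (6,17,-8)
river: ρ → (-8,15,8)
river: ρ → (8,17,-6)
river: ρ → (-6,19,5)
river: ρ → (5,21,-2)
river: ρ → (-2,19,15)
river: ρ → (15,11,-6)
river: ρ → (-6,13,13)
river: ρ → (13,13,-6)
river: ρ → (-6,11,15)
river: ρ → (15,19,-2)
river: ρ → (-2,21,5)
river: ρ → (5,19,-6)
river: ρ → (-6,17,8)
closes: descent 1, river 26
min |a| on river = 2

2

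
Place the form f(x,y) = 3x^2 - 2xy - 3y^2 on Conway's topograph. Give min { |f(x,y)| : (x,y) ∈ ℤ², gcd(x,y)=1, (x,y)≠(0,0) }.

descent: ρ → (-3,2,3)  [lands on river]
river: ρ → (3,4,-2)
river: ρ → (-2,4,3)
river: ρ → (3,2,-3)
river: ρ → (-3,4,2)
river: ρ → (2,4,-3)
closes: descent 1, river 6
min |a| on river = 2

2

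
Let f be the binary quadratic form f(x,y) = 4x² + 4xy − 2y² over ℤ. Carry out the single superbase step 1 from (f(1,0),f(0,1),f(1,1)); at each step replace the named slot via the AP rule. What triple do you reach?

start (4,-2,6) = (f(1,0),f(0,1),f(1,1))
replace slot 1: 2·((-2)+6) − 4 = 4 → (4,-2,6)

4,-2,6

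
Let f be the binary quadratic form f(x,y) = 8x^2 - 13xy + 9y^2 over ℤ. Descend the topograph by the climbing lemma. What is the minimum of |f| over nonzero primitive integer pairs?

translate: b→3 (≡-13 mod 16), so (8,-13,9)→(8,3,4)
flip: (8,3,4)→(4,-3,8)
reduced (well bottom): (4,-3,8) with a≤c, −a<b≤a
well minimum = a = 4

4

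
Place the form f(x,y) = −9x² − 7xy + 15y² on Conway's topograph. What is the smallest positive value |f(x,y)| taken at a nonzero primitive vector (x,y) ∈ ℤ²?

descent: ρ → (15,7,-9)  [lands on river]
river: ρ → (-9,11,13)
river: ρ → (13,15,-7)
river: ρ → (-7,13,15)
river: ρ → (15,17,-5)
river: ρ → (-5,23,3)
river: ρ → (3,19,-19)
river: ρ → (-19,19,3)
river: ρ → (3,23,-5)
river: ρ → (-5,17,15)
river: ρ → (15,13,-7)
river: ρ → (-7,15,13)
river: ρ → (13,11,-9)
river: ρ → (-9,7,15)
river: ρ → (15,23,-1)
river: ρ → (-1,23,15)
closes: descent 1, river 16
min |a| on river = 1

1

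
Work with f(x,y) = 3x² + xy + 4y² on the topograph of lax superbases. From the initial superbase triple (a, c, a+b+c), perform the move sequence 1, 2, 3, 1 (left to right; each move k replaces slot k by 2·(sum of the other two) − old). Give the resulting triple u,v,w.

start (3,4,8) = (f(1,0),f(0,1),f(1,1))
replace slot 1: 2·(4+8) − 3 = 21 → (21,4,8)
replace slot 2: 2·(21+8) − 4 = 54 → (21,54,8)
replace slot 3: 2·(21+54) − 8 = 142 → (21,54,142)
replace slot 1: 2·(54+142) − 21 = 371 → (371,54,142)

371,54,142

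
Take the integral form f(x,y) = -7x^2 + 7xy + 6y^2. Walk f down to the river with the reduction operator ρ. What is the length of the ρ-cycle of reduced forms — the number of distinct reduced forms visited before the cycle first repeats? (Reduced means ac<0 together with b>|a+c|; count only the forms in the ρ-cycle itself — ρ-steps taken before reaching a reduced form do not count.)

D = 217, ⌊√D⌋ = 14
river: ρ → (6,5,-8)
river: ρ → (-8,11,3)
river: ρ → (3,13,-4)
river: ρ → (-4,11,6)
river: ρ → (6,13,-2)
river: ρ → (-2,11,12)
river: ρ → (12,13,-1)
river: ρ → (-1,13,12)
river: ρ → (12,11,-2)
river: ρ → (-2,13,6)
river: ρ → (6,11,-4)
river: ρ → (-4,13,3)
river: ρ → (3,11,-8)
river: ρ → (-8,5,6)
river: ρ → (6,7,-7)
river: ρ → (-7,7,6)
ρ-cycle length = 16 (tail of 0 descent steps not counted)

16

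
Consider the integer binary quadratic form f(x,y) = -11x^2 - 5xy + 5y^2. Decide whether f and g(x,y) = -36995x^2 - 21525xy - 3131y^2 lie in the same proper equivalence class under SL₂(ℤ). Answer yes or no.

D₁ = 245, D₂ = 245
river cycle of f (length 2): (5, 15, -1), (-1, 15, 5)
river cycle of g (length 2): (5, 15, -1), (-1, 15, 5)
cycles coincide ⇒ equivalent

yes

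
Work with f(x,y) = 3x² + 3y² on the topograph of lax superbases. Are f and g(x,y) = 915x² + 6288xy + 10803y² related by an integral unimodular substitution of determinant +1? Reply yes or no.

D₁ = -36, D₂ = -36
f: reduced (well bottom): (3,0,3) with a≤c, −a<b≤a
g: translate: b→798 (≡6288 mod 1830), so (915,6288,10803)→(915,798,174)
g: flip: (915,798,174)→(174,-798,915)
g: translate: b→-102 (≡-798 mod 348), so (174,-798,915)→(174,-102,15)
g: flip: (174,-102,15)→(15,102,174)
g: translate: b→12 (≡102 mod 30), so (15,102,174)→(15,12,3)
g: flip: (15,12,3)→(3,-12,15)
g: translate: b→0 (≡-12 mod 6), so (3,-12,15)→(3,0,3)
g: reduced (well bottom): (3,0,3) with a≤c, −a<b≤a
reduced forms (3, 0, 3) vs (3, 0, 3) ⇒ equivalent

yes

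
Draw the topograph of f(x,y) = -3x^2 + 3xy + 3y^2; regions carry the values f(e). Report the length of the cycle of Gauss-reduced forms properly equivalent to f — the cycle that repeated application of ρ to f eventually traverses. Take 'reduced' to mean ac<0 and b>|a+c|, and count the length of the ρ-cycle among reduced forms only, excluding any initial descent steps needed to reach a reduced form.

D = 45, ⌊√D⌋ = 6
river: ρ → (3,3,-3)
river: ρ → (-3,3,3)
ρ-cycle length = 2 (tail of 0 descent steps not counted)

2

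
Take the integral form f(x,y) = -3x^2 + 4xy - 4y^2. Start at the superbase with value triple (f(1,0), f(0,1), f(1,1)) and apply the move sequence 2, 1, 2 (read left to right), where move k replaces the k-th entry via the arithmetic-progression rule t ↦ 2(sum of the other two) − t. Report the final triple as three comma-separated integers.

start (-3,-4,-3) = (f(1,0),f(0,1),f(1,1))
replace slot 2: 2·((-3)+(-3)) − (-4) = -8 → (-3,-8,-3)
replace slot 1: 2·((-8)+(-3)) − (-3) = -19 → (-19,-8,-3)
replace slot 2: 2·((-19)+(-3)) − (-8) = -36 → (-19,-36,-3)

-19,-36,-3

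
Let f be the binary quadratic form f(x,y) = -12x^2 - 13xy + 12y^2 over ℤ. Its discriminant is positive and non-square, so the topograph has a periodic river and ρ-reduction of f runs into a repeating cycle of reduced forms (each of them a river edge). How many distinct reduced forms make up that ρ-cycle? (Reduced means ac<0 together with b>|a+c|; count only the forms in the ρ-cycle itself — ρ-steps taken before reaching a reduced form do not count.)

D = 745, ⌊√D⌋ = 27
descent: ρ → (12,13,-12)  [lands on river]
river: ρ → (-12,11,13)
river: ρ → (13,15,-10)
river: ρ → (-10,25,3)
river: ρ → (3,23,-18)
river: ρ → (-18,13,8)
river: ρ → (8,19,-12)
river: ρ → (-12,5,15)
river: ρ → (15,25,-2)
river: ρ → (-2,27,2)
river: ρ → (2,25,-15)
river: ρ → (-15,5,12)
river: ρ → (12,19,-8)
river: ρ → (-8,13,18)
river: ρ → (18,23,-3)
river: ρ → (-3,25,10)
river: ρ → (10,15,-13)
river: ρ → (-13,11,12)
ρ-cycle length = 18 (tail of 1 descent step not counted)

18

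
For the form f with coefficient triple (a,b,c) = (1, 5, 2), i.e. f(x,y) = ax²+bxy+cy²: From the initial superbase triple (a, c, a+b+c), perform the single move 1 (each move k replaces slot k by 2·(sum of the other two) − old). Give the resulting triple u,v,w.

start (1,2,8) = (f(1,0),f(0,1),f(1,1))
replace slot 1: 2·(2+8) − 1 = 19 → (19,2,8)

19,2,8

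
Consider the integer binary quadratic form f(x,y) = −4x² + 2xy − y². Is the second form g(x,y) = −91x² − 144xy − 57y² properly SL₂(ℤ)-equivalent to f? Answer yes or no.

D₁ = -12, D₂ = -12
f is negative-definite; reduce −f:
−f: flip: (4,-2,1)→(1,2,4)
−f: translate: b→0 (≡2 mod 2), so (1,2,4)→(1,0,3)
−f: reduced (well bottom): (1,0,3) with a≤c, −a<b≤a
flip sign back: reduced form of f is (-1,0,-3)
g is negative-definite; reduce −g:
−g: translate: b→-38 (≡144 mod 182), so (91,144,57)→(91,-38,4)
−g: flip: (91,-38,4)→(4,38,91)
−g: translate: b→-2 (≡38 mod 8), so (4,38,91)→(4,-2,1)
−g: flip: (4,-2,1)→(1,2,4)
−g: translate: b→0 (≡2 mod 2), so (1,2,4)→(1,0,3)
−g: reduced (well bottom): (1,0,3) with a≤c, −a<b≤a
flip sign back: reduced form of g is (-1,0,-3)
reduced forms (-1, 0, -3) vs (-1, 0, -3) ⇒ equivalent

yes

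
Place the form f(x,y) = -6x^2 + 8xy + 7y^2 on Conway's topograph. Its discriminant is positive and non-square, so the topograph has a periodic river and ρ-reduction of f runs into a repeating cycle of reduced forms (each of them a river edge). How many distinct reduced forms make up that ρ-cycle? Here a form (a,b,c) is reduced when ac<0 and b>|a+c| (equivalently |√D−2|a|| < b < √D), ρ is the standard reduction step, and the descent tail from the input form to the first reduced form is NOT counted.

D = 232, ⌊√D⌋ = 15
river: ρ → (7,6,-7)
river: ρ → (-7,8,6)
river: ρ → (6,4,-9)
river: ρ → (-9,14,1)
river: ρ → (1,14,-9)
river: ρ → (-9,4,6)
river: ρ → (6,8,-7)
river: ρ → (-7,6,7)
river: ρ → (7,8,-6)
river: ρ → (-6,4,9)
river: ρ → (9,14,-1)
river: ρ → (-1,14,9)
river: ρ → (9,4,-6)
river: ρ → (-6,8,7)
ρ-cycle length = 14 (tail of 0 descent steps not counted)

14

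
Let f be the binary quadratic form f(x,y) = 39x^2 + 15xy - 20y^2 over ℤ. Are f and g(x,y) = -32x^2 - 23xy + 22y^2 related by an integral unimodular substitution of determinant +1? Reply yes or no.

D₁ = 3345, D₂ = 3345
river cycle of f (length 26): (-20, 25, 34), (34, 43, -11), (-11, 45, 30), (30, 15, -26), (-26, 37, 19), (19, 39, -24), (-24, 57, 1), (1, 57, -24), (-24, 39, 19), (19, 37, -26), … (16 more)
river cycle of g (length 26): (22, 23, -32), (-32, 41, 13), (13, 37, -38), (-38, 39, 12), (12, 57, -2), (-2, 55, 40), (40, 25, -17), (-17, 43, 22), (22, 45, -15), (-15, 45, 22), … (16 more)
cycles differ ⇒ inequivalent

no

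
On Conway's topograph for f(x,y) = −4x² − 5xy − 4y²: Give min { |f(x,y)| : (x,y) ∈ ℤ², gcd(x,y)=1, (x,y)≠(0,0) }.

translate: b→-3 (≡5 mod 8), so (4,5,4)→(4,-3,3)
flip: (4,-3,3)→(3,3,4)
reduced (well bottom): (3,3,4) with a≤c, −a<b≤a
well minimum |f| = |-3| = 3 (negative-definite)

3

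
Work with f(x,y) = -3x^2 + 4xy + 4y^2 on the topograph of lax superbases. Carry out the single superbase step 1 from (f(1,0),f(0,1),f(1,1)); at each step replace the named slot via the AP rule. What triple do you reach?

start (-3,4,5) = (f(1,0),f(0,1),f(1,1))
replace slot 1: 2·(4+5) − (-3) = 21 → (21,4,5)

21,4,5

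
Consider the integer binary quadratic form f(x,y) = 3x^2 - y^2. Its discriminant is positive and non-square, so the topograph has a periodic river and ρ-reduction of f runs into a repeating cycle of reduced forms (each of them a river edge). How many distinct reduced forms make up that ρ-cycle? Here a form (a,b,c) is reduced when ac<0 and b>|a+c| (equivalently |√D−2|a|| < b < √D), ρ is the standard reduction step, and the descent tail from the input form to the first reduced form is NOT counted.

D = 12, ⌊√D⌋ = 3
descent: ρ → (-1,2,2)  [lands on river]
river: ρ → (2,2,-1)
ρ-cycle length = 2 (tail of 1 descent step not counted)

2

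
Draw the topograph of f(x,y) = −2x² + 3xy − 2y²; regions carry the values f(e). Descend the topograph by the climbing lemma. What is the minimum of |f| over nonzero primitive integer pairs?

translate: b→1 (≡-3 mod 4), so (2,-3,2)→(2,1,1)
flip: (2,1,1)→(1,-1,2)
translate: b→1 (≡-1 mod 2), so (1,-1,2)→(1,1,2)
reduced (well bottom): (1,1,2) with a≤c, −a<b≤a
well minimum |f| = |-1| = 1 (negative-definite)

1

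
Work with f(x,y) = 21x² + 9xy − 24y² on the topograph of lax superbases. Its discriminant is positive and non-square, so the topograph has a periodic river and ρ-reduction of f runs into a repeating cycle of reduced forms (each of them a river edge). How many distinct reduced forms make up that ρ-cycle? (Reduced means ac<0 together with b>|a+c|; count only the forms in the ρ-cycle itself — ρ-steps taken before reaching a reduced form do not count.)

D = 2097, ⌊√D⌋ = 45
river: ρ → (-24,39,6)
river: ρ → (6,45,-3)
river: ρ → (-3,45,6)
river: ρ → (6,39,-24)
river: ρ → (-24,9,21)
river: ρ → (21,33,-12)
river: ρ → (-12,39,12)
river: ρ → (12,33,-21)
river: ρ → (-21,9,24)
river: ρ → (24,39,-6)
river: ρ → (-6,45,3)
river: ρ → (3,45,-6)
river: ρ → (-6,39,24)
river: ρ → (24,9,-21)
river: ρ → (-21,33,12)
river: ρ → (12,39,-12)
river: ρ → (-12,33,21)
river: ρ → (21,9,-24)
ρ-cycle length = 18 (tail of 0 descent steps not counted)

18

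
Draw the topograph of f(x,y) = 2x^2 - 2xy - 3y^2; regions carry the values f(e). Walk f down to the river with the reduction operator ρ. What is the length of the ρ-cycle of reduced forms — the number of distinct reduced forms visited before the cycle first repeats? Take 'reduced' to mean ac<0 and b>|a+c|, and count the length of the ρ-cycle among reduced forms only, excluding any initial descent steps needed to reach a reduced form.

D = 28, ⌊√D⌋ = 5
descent: ρ → (-3,2,2)  [lands on river]
river: ρ → (2,2,-3)
river: ρ → (-3,4,1)
river: ρ → (1,4,-3)
ρ-cycle length = 4 (tail of 1 descent step not counted)

4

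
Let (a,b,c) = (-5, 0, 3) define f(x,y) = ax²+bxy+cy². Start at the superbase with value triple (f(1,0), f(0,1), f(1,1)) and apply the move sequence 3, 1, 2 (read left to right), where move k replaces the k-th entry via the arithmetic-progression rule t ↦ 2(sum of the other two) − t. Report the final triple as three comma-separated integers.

start (-5,3,-2) = (f(1,0),f(0,1),f(1,1))
replace slot 3: 2·((-5)+3) − (-2) = -2 → (-5,3,-2)
replace slot 1: 2·(3+(-2)) − (-5) = 7 → (7,3,-2)
replace slot 2: 2·(7+(-2)) − 3 = 7 → (7,7,-2)

7,7,-2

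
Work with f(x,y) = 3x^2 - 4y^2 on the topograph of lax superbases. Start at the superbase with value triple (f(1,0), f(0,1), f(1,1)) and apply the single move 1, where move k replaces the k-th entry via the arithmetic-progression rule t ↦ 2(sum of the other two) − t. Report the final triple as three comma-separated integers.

start (3,-4,-1) = (f(1,0),f(0,1),f(1,1))
replace slot 1: 2·((-4)+(-1)) − 3 = -13 → (-13,-4,-1)

-13,-4,-1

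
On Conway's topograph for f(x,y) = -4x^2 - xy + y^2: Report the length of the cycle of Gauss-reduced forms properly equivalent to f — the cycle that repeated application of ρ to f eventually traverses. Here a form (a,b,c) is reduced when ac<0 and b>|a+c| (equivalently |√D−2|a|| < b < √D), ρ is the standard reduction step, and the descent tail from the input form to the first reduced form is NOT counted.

D = 17, ⌊√D⌋ = 4
descent: ρ → (1,3,-2)  [lands on river]
river: ρ → (-2,1,2)
river: ρ → (2,3,-1)
river: ρ → (-1,3,2)
river: ρ → (2,1,-2)
river: ρ → (-2,3,1)
ρ-cycle length = 6 (tail of 1 descent step not counted)

6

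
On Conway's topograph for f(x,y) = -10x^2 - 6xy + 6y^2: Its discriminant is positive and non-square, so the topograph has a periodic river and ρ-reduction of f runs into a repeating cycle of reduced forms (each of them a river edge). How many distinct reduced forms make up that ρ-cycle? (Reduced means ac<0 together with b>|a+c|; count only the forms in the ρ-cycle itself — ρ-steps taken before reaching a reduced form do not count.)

D = 276, ⌊√D⌋ = 16
descent: ρ → (6,6,-10)  [lands on river]
river: ρ → (-10,14,2)
river: ρ → (2,14,-10)
river: ρ → (-10,6,6)
ρ-cycle length = 4 (tail of 1 descent step not counted)

4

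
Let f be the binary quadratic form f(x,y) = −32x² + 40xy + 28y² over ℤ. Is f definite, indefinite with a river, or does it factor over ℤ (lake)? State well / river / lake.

D = b²−4ac = 40² − 4·(-32)·28 = 5184
D = 72² is a perfect square ⇒ form factors over ℤ ⇒ lakes

lake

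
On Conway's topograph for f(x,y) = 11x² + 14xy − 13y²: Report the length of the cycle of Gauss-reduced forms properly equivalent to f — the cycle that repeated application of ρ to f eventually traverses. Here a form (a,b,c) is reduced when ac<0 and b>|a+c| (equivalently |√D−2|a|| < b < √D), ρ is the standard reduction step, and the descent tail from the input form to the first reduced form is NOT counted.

D = 768, ⌊√D⌋ = 27
river: ρ → (-13,12,12)
river: ρ → (12,12,-13)
river: ρ → (-13,14,11)
river: ρ → (11,8,-16)
river: ρ → (-16,24,3)
river: ρ → (3,24,-16)
river: ρ → (-16,8,11)
river: ρ → (11,14,-13)
ρ-cycle length = 8 (tail of 0 descent steps not counted)

8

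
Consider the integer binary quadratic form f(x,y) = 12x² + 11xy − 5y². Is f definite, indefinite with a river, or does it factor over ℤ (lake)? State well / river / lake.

D = b²−4ac = 11² − 4·12·(-5) = 361
D = 19² is a perfect square ⇒ form factors over ℤ ⇒ lakes

lake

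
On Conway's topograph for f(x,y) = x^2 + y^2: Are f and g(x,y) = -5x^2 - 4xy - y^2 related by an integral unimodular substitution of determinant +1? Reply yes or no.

D₁ = -4, D₂ = -4
f: reduced (well bottom): (1,0,1) with a≤c, −a<b≤a
g is negative-definite; reduce −g:
−g: flip: (5,4,1)→(1,-4,5)
−g: translate: b→0 (≡-4 mod 2), so (1,-4,5)→(1,0,1)
−g: reduced (well bottom): (1,0,1) with a≤c, −a<b≤a
flip sign back: reduced form of g is (-1,0,-1)
reduced forms (1, 0, 1) vs (-1, 0, -1) ⇒ inequivalent

no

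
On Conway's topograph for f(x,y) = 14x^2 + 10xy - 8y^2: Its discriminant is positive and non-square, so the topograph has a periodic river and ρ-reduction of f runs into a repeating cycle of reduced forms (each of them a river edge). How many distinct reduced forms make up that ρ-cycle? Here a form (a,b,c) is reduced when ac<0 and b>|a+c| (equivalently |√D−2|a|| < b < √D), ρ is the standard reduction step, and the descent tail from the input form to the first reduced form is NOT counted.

D = 548, ⌊√D⌋ = 23
river: ρ → (-8,22,2)
river: ρ → (2,22,-8)
river: ρ → (-8,10,14)
river: ρ → (14,18,-4)
river: ρ → (-4,22,4)
river: ρ → (4,18,-14)
river: ρ → (-14,10,8)
river: ρ → (8,22,-2)
river: ρ → (-2,22,8)
river: ρ → (8,10,-14)
river: ρ → (-14,18,4)
river: ρ → (4,22,-4)
river: ρ → (-4,18,14)
river: ρ → (14,10,-8)
ρ-cycle length = 14 (tail of 0 descent steps not counted)

14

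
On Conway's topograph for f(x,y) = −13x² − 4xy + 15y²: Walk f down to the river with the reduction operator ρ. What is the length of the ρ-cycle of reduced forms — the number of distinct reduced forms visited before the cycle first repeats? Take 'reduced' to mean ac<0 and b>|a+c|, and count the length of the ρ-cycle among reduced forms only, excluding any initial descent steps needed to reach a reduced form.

D = 796, ⌊√D⌋ = 28
descent: ρ → (15,4,-13)  [lands on river]
river: ρ → (-13,22,6)
river: ρ → (6,26,-5)
river: ρ → (-5,24,11)
river: ρ → (11,20,-9)
river: ρ → (-9,16,15)
river: ρ → (15,14,-10)
river: ρ → (-10,26,3)
river: ρ → (3,28,-1)
river: ρ → (-1,28,3)
river: ρ → (3,26,-10)
river: ρ → (-10,14,15)
river: ρ → (15,16,-9)
river: ρ → (-9,20,11)
river: ρ → (11,24,-5)
river: ρ → (-5,26,6)
river: ρ → (6,22,-13)
river: ρ → (-13,4,15)
river: ρ → (15,26,-2)
river: ρ → (-2,26,15)
ρ-cycle length = 20 (tail of 1 descent step not counted)

20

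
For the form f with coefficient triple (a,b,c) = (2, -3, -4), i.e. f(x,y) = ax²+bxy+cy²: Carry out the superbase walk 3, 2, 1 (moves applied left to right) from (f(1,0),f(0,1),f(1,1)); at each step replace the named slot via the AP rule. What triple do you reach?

start (2,-4,-5) = (f(1,0),f(0,1),f(1,1))
replace slot 3: 2·(2+(-4)) − (-5) = 1 → (2,-4,1)
replace slot 2: 2·(2+1) − (-4) = 10 → (2,10,1)
replace slot 1: 2·(10+1) − 2 = 20 → (20,10,1)

20,10,1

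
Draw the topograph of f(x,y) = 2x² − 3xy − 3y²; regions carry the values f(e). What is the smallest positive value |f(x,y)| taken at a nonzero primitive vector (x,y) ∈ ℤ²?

descent: ρ → (-3,3,2)  [lands on river]
river: ρ → (2,5,-1)
river: ρ → (-1,5,2)
river: ρ → (2,3,-3)
closes: descent 1, river 4
min |a| on river = 1

1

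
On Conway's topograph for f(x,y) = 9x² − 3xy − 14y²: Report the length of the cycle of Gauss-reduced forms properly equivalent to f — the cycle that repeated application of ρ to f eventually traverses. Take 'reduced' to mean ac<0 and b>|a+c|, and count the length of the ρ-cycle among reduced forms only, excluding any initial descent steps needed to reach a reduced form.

D = 513, ⌊√D⌋ = 22
descent: ρ → (-14,3,9)
descent: ρ → (9,15,-8)  [lands on river]
river: ρ → (-8,17,7)
river: ρ → (7,11,-14)
river: ρ → (-14,17,4)
river: ρ → (4,15,-18)
river: ρ → (-18,21,1)
river: ρ → (1,21,-18)
river: ρ → (-18,15,4)
river: ρ → (4,17,-14)
river: ρ → (-14,11,7)
river: ρ → (7,17,-8)
river: ρ → (-8,15,9)
river: ρ → (9,21,-2)
river: ρ → (-2,19,19)
river: ρ → (19,19,-2)
river: ρ → (-2,21,9)
ρ-cycle length = 16 (tail of 2 descent steps not counted)

16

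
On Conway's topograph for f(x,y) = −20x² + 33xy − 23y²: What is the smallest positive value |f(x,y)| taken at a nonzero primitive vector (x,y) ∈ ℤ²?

translate: b→7 (≡-33 mod 40), so (20,-33,23)→(20,7,10)
flip: (20,7,10)→(10,-7,20)
reduced (well bottom): (10,-7,20) with a≤c, −a<b≤a
well minimum |f| = |-10| = 10 (negative-definite)

10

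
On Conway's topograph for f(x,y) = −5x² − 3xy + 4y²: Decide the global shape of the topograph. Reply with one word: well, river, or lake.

D = b²−4ac = (-3)² − 4·(-5)·4 = 89
D > 0 non-square ⇒ indefinite ⇒ periodic river

river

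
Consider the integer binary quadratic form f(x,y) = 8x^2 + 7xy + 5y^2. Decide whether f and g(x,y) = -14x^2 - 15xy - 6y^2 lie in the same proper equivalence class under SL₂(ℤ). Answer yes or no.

D₁ = -111, D₂ = -111
f: flip: (8,7,5)→(5,-7,8)
f: translate: b→3 (≡-7 mod 10), so (5,-7,8)→(5,3,6)
f: reduced (well bottom): (5,3,6) with a≤c, −a<b≤a
g is negative-definite; reduce −g:
−g: translate: b→-13 (≡15 mod 28), so (14,15,6)→(14,-13,5)
−g: flip: (14,-13,5)→(5,13,14)
−g: translate: b→3 (≡13 mod 10), so (5,13,14)→(5,3,6)
−g: reduced (well bottom): (5,3,6) with a≤c, −a<b≤a
flip sign back: reduced form of g is (-5,-3,-6)
reduced forms (5, 3, 6) vs (-5, -3, -6) ⇒ inequivalent

no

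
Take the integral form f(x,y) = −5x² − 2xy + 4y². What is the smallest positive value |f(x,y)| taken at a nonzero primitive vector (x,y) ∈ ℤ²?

descent: ρ → (4,2,-5)  [lands on river]
river: ρ → (-5,8,1)
river: ρ → (1,8,-5)
river: ρ → (-5,2,4)
river: ρ → (4,6,-3)
river: ρ → (-3,6,4)
closes: descent 1, river 6
min |a| on river = 1

1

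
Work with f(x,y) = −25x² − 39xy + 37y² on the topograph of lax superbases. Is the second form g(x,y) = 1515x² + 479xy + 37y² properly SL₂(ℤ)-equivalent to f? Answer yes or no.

D₁ = 5221, D₂ = 5221
river cycle of f (length 28): (37, 39, -25), (-25, 61, 15), (15, 59, -29), (-29, 57, 17), (17, 45, -47), (-47, 49, 15), (15, 71, -3), (-3, 67, 61), (61, 55, -9), (-9, 71, 5), … (18 more)
river cycle of g (length 28): (37, 39, -25), (-25, 61, 15), (15, 59, -29), (-29, 57, 17), (17, 45, -47), (-47, 49, 15), (15, 71, -3), (-3, 67, 61), (61, 55, -9), (-9, 71, 5), … (18 more)
cycles coincide ⇒ equivalent

yes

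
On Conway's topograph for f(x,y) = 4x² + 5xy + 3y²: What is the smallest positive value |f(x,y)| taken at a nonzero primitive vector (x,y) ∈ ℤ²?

translate: b→-3 (≡5 mod 8), so (4,5,3)→(4,-3,2)
flip: (4,-3,2)→(2,3,4)
translate: b→-1 (≡3 mod 4), so (2,3,4)→(2,-1,3)
reduced (well bottom): (2,-1,3) with a≤c, −a<b≤a
well minimum = a = 2

2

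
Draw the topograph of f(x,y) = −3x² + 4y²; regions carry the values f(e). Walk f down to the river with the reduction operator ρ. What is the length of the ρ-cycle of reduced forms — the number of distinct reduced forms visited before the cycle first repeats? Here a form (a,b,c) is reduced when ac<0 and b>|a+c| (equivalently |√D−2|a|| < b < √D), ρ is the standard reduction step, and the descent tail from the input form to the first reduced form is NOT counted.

D = 48, ⌊√D⌋ = 6
descent: ρ → (4,0,-3)
descent: ρ → (-3,6,1)  [lands on river]
river: ρ → (1,6,-3)
ρ-cycle length = 2 (tail of 2 descent steps not counted)

2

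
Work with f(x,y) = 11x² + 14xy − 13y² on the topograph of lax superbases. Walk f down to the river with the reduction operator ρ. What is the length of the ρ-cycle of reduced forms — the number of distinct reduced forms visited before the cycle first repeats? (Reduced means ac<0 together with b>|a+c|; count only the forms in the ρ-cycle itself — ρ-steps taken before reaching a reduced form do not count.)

D = 768, ⌊√D⌋ = 27
river: ρ → (-13,12,12)
river: ρ → (12,12,-13)
river: ρ → (-13,14,11)
river: ρ → (11,8,-16)
river: ρ → (-16,24,3)
river: ρ → (3,24,-16)
river: ρ → (-16,8,11)
river: ρ → (11,14,-13)
ρ-cycle length = 8 (tail of 0 descent steps not counted)

8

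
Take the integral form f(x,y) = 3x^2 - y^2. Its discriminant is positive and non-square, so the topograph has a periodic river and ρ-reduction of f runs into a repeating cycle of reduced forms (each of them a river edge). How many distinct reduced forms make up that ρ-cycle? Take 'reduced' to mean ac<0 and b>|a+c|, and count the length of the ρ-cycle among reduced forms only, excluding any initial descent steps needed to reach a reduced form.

D = 12, ⌊√D⌋ = 3
descent: ρ → (-1,2,2)  [lands on river]
river: ρ → (2,2,-1)
ρ-cycle length = 2 (tail of 1 descent step not counted)

2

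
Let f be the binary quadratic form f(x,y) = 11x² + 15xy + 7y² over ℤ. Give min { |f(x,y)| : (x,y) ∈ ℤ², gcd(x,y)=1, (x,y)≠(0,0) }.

translate: b→-7 (≡15 mod 22), so (11,15,7)→(11,-7,3)
flip: (11,-7,3)→(3,7,11)
translate: b→1 (≡7 mod 6), so (3,7,11)→(3,1,7)
reduced (well bottom): (3,1,7) with a≤c, −a<b≤a
well minimum = a = 3

3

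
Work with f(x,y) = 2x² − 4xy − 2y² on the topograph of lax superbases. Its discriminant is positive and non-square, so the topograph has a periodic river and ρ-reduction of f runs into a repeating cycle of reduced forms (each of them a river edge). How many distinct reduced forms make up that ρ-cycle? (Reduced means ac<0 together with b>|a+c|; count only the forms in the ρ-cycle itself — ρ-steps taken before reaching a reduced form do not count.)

D = 32, ⌊√D⌋ = 5
descent: ρ → (-2,4,2)  [lands on river]
river: ρ → (2,4,-2)
ρ-cycle length = 2 (tail of 1 descent step not counted)

2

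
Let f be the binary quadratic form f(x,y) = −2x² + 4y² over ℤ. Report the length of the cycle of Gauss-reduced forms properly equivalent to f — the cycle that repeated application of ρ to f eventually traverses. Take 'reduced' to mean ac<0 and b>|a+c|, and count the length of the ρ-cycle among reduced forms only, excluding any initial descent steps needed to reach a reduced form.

D = 32, ⌊√D⌋ = 5
descent: ρ → (4,0,-2)
descent: ρ → (-2,4,2)  [lands on river]
river: ρ → (2,4,-2)
ρ-cycle length = 2 (tail of 2 descent steps not counted)

2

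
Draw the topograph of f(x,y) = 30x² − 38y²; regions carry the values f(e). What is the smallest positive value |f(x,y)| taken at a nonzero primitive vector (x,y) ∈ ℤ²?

descent: ρ → (-38,0,30)
descent: ρ → (30,60,-8)  [lands on river]
river: ρ → (-8,52,58)
river: ρ → (58,64,-2)
river: ρ → (-2,64,58)
river: ρ → (58,52,-8)
river: ρ → (-8,60,30)
closes: descent 2, river 6
min |a| on river = 2

2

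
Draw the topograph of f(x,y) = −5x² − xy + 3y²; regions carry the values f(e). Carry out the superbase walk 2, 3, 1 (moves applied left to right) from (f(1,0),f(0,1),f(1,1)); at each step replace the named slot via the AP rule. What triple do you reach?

start (-5,3,-3) = (f(1,0),f(0,1),f(1,1))
replace slot 2: 2·((-5)+(-3)) − 3 = -19 → (-5,-19,-3)
replace slot 3: 2·((-5)+(-19)) − (-3) = -45 → (-5,-19,-45)
replace slot 1: 2·((-19)+(-45)) − (-5) = -123 → (-123,-19,-45)

-123,-19,-45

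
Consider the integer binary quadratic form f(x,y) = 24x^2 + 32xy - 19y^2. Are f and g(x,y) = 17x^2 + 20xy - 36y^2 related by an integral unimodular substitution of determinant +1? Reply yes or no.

D₁ = 2848, D₂ = 2848
river cycle of f (length 8): (-19, 44, 12), (12, 52, -3), (-3, 50, 29), (29, 8, -24), (-24, 40, 13), (13, 38, -27), (-27, 16, 24), (24, 32, -19)
river cycle of g (length 6): (-36, 52, 1), (1, 52, -36), (-36, 20, 17), (17, 48, -8), (-8, 48, 17), (17, 20, -36)
cycles differ ⇒ inequivalent

no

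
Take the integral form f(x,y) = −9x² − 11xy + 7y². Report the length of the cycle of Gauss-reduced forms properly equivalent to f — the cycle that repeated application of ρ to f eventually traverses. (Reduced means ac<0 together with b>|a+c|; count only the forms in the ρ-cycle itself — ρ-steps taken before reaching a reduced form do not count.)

D = 373, ⌊√D⌋ = 19
descent: ρ → (7,11,-9)  [lands on river]
river: ρ → (-9,7,9)
river: ρ → (9,11,-7)
river: ρ → (-7,17,3)
river: ρ → (3,19,-1)
river: ρ → (-1,19,3)
river: ρ → (3,17,-7)
river: ρ → (-7,11,9)
river: ρ → (9,7,-9)
river: ρ → (-9,11,7)
river: ρ → (7,17,-3)
river: ρ → (-3,19,1)
river: ρ → (1,19,-3)
river: ρ → (-3,17,7)
ρ-cycle length = 14 (tail of 1 descent step not counted)

14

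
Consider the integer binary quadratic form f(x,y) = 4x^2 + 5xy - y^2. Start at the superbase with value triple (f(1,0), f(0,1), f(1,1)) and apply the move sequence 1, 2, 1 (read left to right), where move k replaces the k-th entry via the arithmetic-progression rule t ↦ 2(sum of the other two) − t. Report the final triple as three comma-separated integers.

start (4,-1,8) = (f(1,0),f(0,1),f(1,1))
replace slot 1: 2·((-1)+8) − 4 = 10 → (10,-1,8)
replace slot 2: 2·(10+8) − (-1) = 37 → (10,37,8)
replace slot 1: 2·(37+8) − 10 = 80 → (80,37,8)

80,37,8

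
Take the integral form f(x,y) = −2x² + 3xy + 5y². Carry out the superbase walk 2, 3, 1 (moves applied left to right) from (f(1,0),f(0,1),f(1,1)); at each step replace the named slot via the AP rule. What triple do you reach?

start (-2,5,6) = (f(1,0),f(0,1),f(1,1))
replace slot 2: 2·((-2)+6) − 5 = 3 → (-2,3,6)
replace slot 3: 2·((-2)+3) − 6 = -4 → (-2,3,-4)
replace slot 1: 2·(3+(-4)) − (-2) = 0 → (0,3,-4)

0,3,-4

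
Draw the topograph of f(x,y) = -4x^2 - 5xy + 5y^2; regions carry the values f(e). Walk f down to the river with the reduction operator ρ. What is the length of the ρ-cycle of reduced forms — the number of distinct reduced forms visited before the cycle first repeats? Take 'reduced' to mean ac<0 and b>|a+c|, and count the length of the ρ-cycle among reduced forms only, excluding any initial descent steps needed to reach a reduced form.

D = 105, ⌊√D⌋ = 10
descent: ρ → (5,5,-4)  [lands on river]
river: ρ → (-4,3,6)
river: ρ → (6,9,-1)
river: ρ → (-1,9,6)
river: ρ → (6,3,-4)
river: ρ → (-4,5,5)
ρ-cycle length = 6 (tail of 1 descent step not counted)

6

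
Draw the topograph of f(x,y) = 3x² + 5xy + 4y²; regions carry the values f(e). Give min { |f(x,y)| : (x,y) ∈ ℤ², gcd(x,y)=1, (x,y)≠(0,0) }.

translate: b→-1 (≡5 mod 6), so (3,5,4)→(3,-1,2)
flip: (3,-1,2)→(2,1,3)
reduced (well bottom): (2,1,3) with a≤c, −a<b≤a
well minimum = a = 2

2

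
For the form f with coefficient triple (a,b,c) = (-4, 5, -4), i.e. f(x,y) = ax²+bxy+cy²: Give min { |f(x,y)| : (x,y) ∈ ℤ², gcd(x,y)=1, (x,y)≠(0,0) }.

translate: b→3 (≡-5 mod 8), so (4,-5,4)→(4,3,3)
flip: (4,3,3)→(3,-3,4)
translate: b→3 (≡-3 mod 6), so (3,-3,4)→(3,3,4)
reduced (well bottom): (3,3,4) with a≤c, −a<b≤a
well minimum |f| = |-3| = 3 (negative-definite)

3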